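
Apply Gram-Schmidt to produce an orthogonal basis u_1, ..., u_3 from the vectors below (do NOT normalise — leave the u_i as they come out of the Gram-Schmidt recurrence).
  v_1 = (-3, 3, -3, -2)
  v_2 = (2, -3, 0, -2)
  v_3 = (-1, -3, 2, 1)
Orthogonal basis:
  u_1 = (-3, 3, -3, -2)
  u_2 = (29/31, -60/31, -33/31, -84/31)
  u_3 = (-33/14, -333/203, 263/406, 3/29)

Apply the Gram-Schmidt recurrence
  u_1 = v_1
  u_i = v_i − Σ_{j<i} ((v_i · u_j) / (u_j · u_j)) · u_j.

Step by step this gives:
  u_1 = (-3, 3, -3, -2)
  u_2 = (29/31, -60/31, -33/31, -84/31)
  u_3 = (-33/14, -333/203, 263/406, 3/29)

Orthogonality check:
  u_2 · u_1 = 0 (should be 0)
  u_3 · u_1 = 0 (should be 0)
  u_3 · u_2 = 0 (should be 0)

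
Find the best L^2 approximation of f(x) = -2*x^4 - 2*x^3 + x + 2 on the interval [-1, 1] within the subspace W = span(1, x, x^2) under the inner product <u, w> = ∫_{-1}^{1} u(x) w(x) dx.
g(x) = -12*x^2/7 - x/5 + 76/35

The best approximation g ∈ W is the orthogonal projection of f onto W. Writing g = a_0 + a_1 x + a_2 x^2, the coefficients solve the normal equations G · a = b where
  G_{ij} = <φ_i, φ_j> and b_i = <f, φ_i>, with φ_0 = 1, φ_1 = x, φ_2 = x^2.
G =
  [2, 0, 2/3]
  [0, 2/3, 0]
  [2/3, 0, 2/5],
b = (16/5, -2/15, 16/21).
Solving gives a_0 = 76/35, a_1 = -1/5, a_2 = -12/7, so
  g(x) = -12*x^2/7 - x/5 + 76/35.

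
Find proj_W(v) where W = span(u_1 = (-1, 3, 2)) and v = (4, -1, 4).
proj_W(v) = (-1/14, 3/14, 1/7)

Set up U = [u_1 | ... | u_1] ∈ R^(3×1). The projector onto W = col(U) is P = U (U^T U)^(-1) U^T.
Compute U^T U =
  [14],
and U^T v = (1).
Solve U^T U · c = U^T v for the coefficients: c = (1/14). The projection is proj_W(v) = U c.
Check: (v - proj_W(v)) · u_1 = 0  (should be 0).
Result: proj_W(v) = (-1/14, 3/14, 1/7).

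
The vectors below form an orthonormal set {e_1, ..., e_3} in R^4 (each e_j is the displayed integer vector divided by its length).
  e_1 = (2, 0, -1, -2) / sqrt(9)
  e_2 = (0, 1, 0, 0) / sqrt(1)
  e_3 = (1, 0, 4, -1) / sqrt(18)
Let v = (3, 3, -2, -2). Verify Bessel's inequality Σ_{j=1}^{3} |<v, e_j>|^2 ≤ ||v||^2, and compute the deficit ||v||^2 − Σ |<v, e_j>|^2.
Σ |<v, e_j>|^2 = 51/2; ||v||^2 = 26; deficit = 1/2

Write each e_j = u_j / sqrt(<u_j, u_j>) where u_j is the displayed integer vector. Then <v, e_j> = <v, u_j> / sqrt(<u_j, u_j>), so |<v, e_j>|^2 = <v, u_j>^2 / <u_j, u_j>.
Coefficients: <v, e_1> = 12/sqrt(9), <v, e_2> = 3/sqrt(1), <v, e_3> = -3/sqrt(18).
Square and sum: Σ |<v, e_j>|^2 = 51/2.
Compute ||v||^2 = v·v = 26.
Deficit = 26 − 51/2 = 1/2 ≥ 0, confirming Bessel's inequality. (The deficit equals ||v − Σ <v,e_j> e_j||^2, the squared distance from v to span{e_j}.)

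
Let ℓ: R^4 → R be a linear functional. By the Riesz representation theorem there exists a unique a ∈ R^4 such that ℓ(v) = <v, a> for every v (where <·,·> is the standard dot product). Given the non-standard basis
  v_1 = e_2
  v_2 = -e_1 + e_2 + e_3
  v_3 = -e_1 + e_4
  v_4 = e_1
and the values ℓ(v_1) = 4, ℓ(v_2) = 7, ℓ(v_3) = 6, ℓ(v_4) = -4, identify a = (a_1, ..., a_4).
a = (-4, 4, -1, 2)

Write a = (a_1, ..., a_4) in the standard basis. For each basis vector v_i, ℓ(v_i) = <v_i, a> is a linear equation in the a_j's. Collect the n equations into a matrix system V a = ℓ, where row i of V is v_i (expressed in the standard basis). Since V is invertible (lower-triangular with 1s on the diagonal, up to permutation), solve by back-substitution:
  V =
[[0, 1, 0, 0],
 [-1, 1, 1, 0],
 [-1, 0, 0, 1],
 [1, 0, 0, 0]]
  V a = (4, 7, 6, -4)
Solving gives a = (-4, 4, -1, 2).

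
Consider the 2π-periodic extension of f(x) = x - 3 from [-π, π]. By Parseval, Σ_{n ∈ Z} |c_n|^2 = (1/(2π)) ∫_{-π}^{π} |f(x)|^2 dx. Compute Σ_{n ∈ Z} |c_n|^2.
Σ |c_n|^2 = π^2/3 + 9

Expand and integrate term by term over [-π, π]:
  ∫ (x)^2 dx = 1·(2π^3/3); ∫ 2·1·(-3)·x dx = 0 (odd integrand); ∫ (-3)^2 dx = 9·2π.
So (1/(2π)) ∫_{-π}^{π} (x - 3)^2 dx = 1π^2/3 + 9 = π^2/3 + 9.
Parseval ⇒ Σ |c_n|^2 = π^2/3 + 9.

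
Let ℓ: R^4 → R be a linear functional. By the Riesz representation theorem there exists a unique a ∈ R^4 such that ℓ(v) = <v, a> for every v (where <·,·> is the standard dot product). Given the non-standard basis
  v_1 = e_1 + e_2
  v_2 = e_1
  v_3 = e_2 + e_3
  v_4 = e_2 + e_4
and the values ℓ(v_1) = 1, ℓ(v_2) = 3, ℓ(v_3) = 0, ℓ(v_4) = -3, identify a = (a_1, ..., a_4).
a = (3, -2, 2, -1)

Write a = (a_1, ..., a_4) in the standard basis. For each basis vector v_i, ℓ(v_i) = <v_i, a> is a linear equation in the a_j's. Collect the n equations into a matrix system V a = ℓ, where row i of V is v_i (expressed in the standard basis). Since V is invertible (lower-triangular with 1s on the diagonal, up to permutation), solve by back-substitution:
  V =
[[1, 1, 0, 0],
 [1, 0, 0, 0],
 [0, 1, 1, 0],
 [0, 1, 0, 1]]
  V a = (1, 3, 0, -3)
Solving gives a = (3, -2, 2, -1).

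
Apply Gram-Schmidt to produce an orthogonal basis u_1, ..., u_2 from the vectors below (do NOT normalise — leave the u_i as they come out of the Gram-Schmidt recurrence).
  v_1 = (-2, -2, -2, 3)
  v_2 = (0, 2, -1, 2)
Orthogonal basis:
  u_1 = (-2, -2, -2, 3)
  u_2 = (8/21, 50/21, -13/21, 10/7)

Apply the Gram-Schmidt recurrence
  u_1 = v_1
  u_i = v_i − Σ_{j<i} ((v_i · u_j) / (u_j · u_j)) · u_j.

Step by step this gives:
  u_1 = (-2, -2, -2, 3)
  u_2 = (8/21, 50/21, -13/21, 10/7)

Orthogonality check:
  u_2 · u_1 = 0 (should be 0)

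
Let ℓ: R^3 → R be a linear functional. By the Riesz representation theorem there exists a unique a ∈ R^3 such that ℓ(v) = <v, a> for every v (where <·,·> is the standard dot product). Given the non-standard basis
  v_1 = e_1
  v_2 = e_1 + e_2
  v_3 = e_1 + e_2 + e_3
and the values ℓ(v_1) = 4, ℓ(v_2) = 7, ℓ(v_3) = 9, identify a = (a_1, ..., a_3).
a = (4, 3, 2)

Write a = (a_1, ..., a_3) in the standard basis. For each basis vector v_i, ℓ(v_i) = <v_i, a> is a linear equation in the a_j's. Collect the n equations into a matrix system V a = ℓ, where row i of V is v_i (expressed in the standard basis). Since V is invertible (lower-triangular with 1s on the diagonal, up to permutation), solve by back-substitution:
  V =
[[1, 0, 0],
 [1, 1, 0],
 [1, 1, 1]]
  V a = (4, 7, 9)
Solving gives a = (4, 3, 2).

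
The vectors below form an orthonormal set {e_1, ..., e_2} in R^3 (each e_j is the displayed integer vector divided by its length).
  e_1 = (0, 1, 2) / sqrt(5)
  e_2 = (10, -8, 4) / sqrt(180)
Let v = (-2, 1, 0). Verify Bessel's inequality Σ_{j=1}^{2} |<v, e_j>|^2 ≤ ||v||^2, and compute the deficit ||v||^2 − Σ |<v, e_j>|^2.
Σ |<v, e_j>|^2 = 41/9; ||v||^2 = 5; deficit = 4/9

Write each e_j = u_j / sqrt(<u_j, u_j>) where u_j is the displayed integer vector. Then <v, e_j> = <v, u_j> / sqrt(<u_j, u_j>), so |<v, e_j>|^2 = <v, u_j>^2 / <u_j, u_j>.
Coefficients: <v, e_1> = 1/sqrt(5), <v, e_2> = -28/sqrt(180).
Square and sum: Σ |<v, e_j>|^2 = 41/9.
Compute ||v||^2 = v·v = 5.
Deficit = 5 − 41/9 = 4/9 ≥ 0, confirming Bessel's inequality. (The deficit equals ||v − Σ <v,e_j> e_j||^2, the squared distance from v to span{e_j}.)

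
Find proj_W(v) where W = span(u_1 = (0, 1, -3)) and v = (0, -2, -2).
proj_W(v) = (0, 2/5, -6/5)

Set up U = [u_1 | ... | u_1] ∈ R^(3×1). The projector onto W = col(U) is P = U (U^T U)^(-1) U^T.
Compute U^T U =
  [10],
and U^T v = (4).
Solve U^T U · c = U^T v for the coefficients: c = (2/5). The projection is proj_W(v) = U c.
Check: (v - proj_W(v)) · u_1 = 0  (should be 0).
Result: proj_W(v) = (0, 2/5, -6/5).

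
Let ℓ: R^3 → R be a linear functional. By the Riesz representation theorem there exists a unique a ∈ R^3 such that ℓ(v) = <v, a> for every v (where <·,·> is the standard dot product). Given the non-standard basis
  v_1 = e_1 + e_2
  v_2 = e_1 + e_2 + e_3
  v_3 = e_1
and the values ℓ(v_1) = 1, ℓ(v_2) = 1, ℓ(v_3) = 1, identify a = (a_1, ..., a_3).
a = (1, 0, 0)

Write a = (a_1, ..., a_3) in the standard basis. For each basis vector v_i, ℓ(v_i) = <v_i, a> is a linear equation in the a_j's. Collect the n equations into a matrix system V a = ℓ, where row i of V is v_i (expressed in the standard basis). Since V is invertible (lower-triangular with 1s on the diagonal, up to permutation), solve by back-substitution:
  V =
[[1, 1, 0],
 [1, 1, 1],
 [1, 0, 0]]
  V a = (1, 1, 1)
Solving gives a = (1, 0, 0).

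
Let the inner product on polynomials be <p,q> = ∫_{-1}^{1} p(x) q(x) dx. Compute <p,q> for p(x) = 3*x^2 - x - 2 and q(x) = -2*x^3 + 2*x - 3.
<p,q> = 82/15

Expand the product: p(x)·q(x) = -6*x^5 + 2*x^4 + 10*x^3 - 11*x^2 - x + 6.
∫_{-1}^{1} of each monomial x^k gives [2/(k+1) if k even, 0 if k odd]. Integrating term-by-term (or equivalently evaluating the antiderivative F(x) = -x^6 + 2*x^5/5 + 5*x^4/2 - 11*x^3/3 - x^2/2 + 6*x at the endpoints):
  F(1) − F(−1) = 56/15 − (-26/15) = 82/15.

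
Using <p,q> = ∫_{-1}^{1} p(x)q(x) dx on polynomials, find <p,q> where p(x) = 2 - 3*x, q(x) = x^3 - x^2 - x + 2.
<p,q> = 112/15

Expand the product: p(x)·q(x) = -3*x^4 + 5*x^3 + x^2 - 8*x + 4.
∫_{-1}^{1} of each monomial x^k gives [2/(k+1) if k even, 0 if k odd]. Integrating term-by-term (or equivalently evaluating the antiderivative F(x) = -3*x^5/5 + 5*x^4/4 + x^3/3 - 4*x^2 + 4*x at the endpoints):
  F(1) − F(−1) = 59/60 − (-389/60) = 112/15.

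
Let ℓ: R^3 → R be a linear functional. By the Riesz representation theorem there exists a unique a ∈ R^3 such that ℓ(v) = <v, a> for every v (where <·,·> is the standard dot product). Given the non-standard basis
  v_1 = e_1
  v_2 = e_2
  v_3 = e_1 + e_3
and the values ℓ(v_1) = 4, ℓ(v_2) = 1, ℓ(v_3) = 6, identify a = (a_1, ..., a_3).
a = (4, 1, 2)

Write a = (a_1, ..., a_3) in the standard basis. For each basis vector v_i, ℓ(v_i) = <v_i, a> is a linear equation in the a_j's. Collect the n equations into a matrix system V a = ℓ, where row i of V is v_i (expressed in the standard basis). Since V is invertible (lower-triangular with 1s on the diagonal, up to permutation), solve by back-substitution:
  V =
[[1, 0, 0],
 [0, 1, 0],
 [1, 0, 1]]
  V a = (4, 1, 6)
Solving gives a = (4, 1, 2).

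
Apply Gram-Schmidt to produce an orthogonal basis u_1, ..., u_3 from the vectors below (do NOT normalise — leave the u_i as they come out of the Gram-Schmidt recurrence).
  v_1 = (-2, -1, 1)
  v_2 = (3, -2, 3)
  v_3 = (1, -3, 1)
Orthogonal basis:
  u_1 = (-2, -1, 1)
  u_2 = (8/3, -13/6, 19/6)
  u_3 = (21/131, -189/131, -147/131)

Apply the Gram-Schmidt recurrence
  u_1 = v_1
  u_i = v_i − Σ_{j<i} ((v_i · u_j) / (u_j · u_j)) · u_j.

Step by step this gives:
  u_1 = (-2, -1, 1)
  u_2 = (8/3, -13/6, 19/6)
  u_3 = (21/131, -189/131, -147/131)

Orthogonality check:
  u_2 · u_1 = 0 (should be 0)
  u_3 · u_1 = 0 (should be 0)
  u_3 · u_2 = 0 (should be 0)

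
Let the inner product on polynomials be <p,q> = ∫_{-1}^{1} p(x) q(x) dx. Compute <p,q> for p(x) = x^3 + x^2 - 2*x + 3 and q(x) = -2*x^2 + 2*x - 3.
<p,q> = -80/3

Expand the product: p(x)·q(x) = -2*x^5 + 3*x^3 - 13*x^2 + 12*x - 9.
∫_{-1}^{1} of each monomial x^k gives [2/(k+1) if k even, 0 if k odd]. Integrating term-by-term (or equivalently evaluating the antiderivative F(x) = -x^6/3 + 3*x^4/4 - 13*x^3/3 + 6*x^2 - 9*x at the endpoints):
  F(1) − F(−1) = -83/12 − (79/4) = -80/3.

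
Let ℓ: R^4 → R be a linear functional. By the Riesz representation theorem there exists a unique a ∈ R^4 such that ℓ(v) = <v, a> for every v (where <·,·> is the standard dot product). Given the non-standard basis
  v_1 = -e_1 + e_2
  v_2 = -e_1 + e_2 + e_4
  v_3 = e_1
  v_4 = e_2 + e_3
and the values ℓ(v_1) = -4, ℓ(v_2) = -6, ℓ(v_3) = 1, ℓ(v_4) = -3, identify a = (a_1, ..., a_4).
a = (1, -3, 0, -2)

Write a = (a_1, ..., a_4) in the standard basis. For each basis vector v_i, ℓ(v_i) = <v_i, a> is a linear equation in the a_j's. Collect the n equations into a matrix system V a = ℓ, where row i of V is v_i (expressed in the standard basis). Since V is invertible (lower-triangular with 1s on the diagonal, up to permutation), solve by back-substitution:
  V =
[[-1, 1, 0, 0],
 [-1, 1, 0, 1],
 [1, 0, 0, 0],
 [0, 1, 1, 0]]
  V a = (-4, -6, 1, -3)
Solving gives a = (1, -3, 0, -2).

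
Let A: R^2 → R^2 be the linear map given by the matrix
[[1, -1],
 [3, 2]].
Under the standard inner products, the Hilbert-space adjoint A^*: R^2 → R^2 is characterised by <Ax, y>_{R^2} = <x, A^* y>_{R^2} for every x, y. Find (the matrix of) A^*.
A^* = A^T =
[[1, 3],
 [-1, 2]]

For real matrices with standard dot products, the defining identity <Ax, y> = <x, A^* y> gives (Ax)^T y = x^T (A^*) y, i.e. x^T A^T y = x^T (A^*) y. Since this holds for all x, y, we must have A^* = A^T. Therefore
A^* =
[[1, 3],
 [-1, 2]].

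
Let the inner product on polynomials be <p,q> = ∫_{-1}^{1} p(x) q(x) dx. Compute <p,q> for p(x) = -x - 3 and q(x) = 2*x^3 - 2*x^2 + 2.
<p,q> = -44/5

Expand the product: p(x)·q(x) = -2*x^4 - 4*x^3 + 6*x^2 - 2*x - 6.
∫_{-1}^{1} of each monomial x^k gives [2/(k+1) if k even, 0 if k odd]. Integrating term-by-term (or equivalently evaluating the antiderivative F(x) = -2*x^5/5 - x^4 + 2*x^3 - x^2 - 6*x at the endpoints):
  F(1) − F(−1) = -32/5 − (12/5) = -44/5.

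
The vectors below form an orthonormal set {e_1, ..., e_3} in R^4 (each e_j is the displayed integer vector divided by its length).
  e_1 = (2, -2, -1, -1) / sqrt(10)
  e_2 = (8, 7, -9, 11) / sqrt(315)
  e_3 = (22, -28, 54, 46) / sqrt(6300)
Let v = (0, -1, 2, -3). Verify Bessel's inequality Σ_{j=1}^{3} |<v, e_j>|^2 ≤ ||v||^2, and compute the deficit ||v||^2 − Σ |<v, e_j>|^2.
Σ |<v, e_j>|^2 = 579/50; ||v||^2 = 14; deficit = 121/50

Write each e_j = u_j / sqrt(<u_j, u_j>) where u_j is the displayed integer vector. Then <v, e_j> = <v, u_j> / sqrt(<u_j, u_j>), so |<v, e_j>|^2 = <v, u_j>^2 / <u_j, u_j>.
Coefficients: <v, e_1> = 3/sqrt(10), <v, e_2> = -58/sqrt(315), <v, e_3> = -2/sqrt(6300).
Square and sum: Σ |<v, e_j>|^2 = 579/50.
Compute ||v||^2 = v·v = 14.
Deficit = 14 − 579/50 = 121/50 ≥ 0, confirming Bessel's inequality. (The deficit equals ||v − Σ <v,e_j> e_j||^2, the squared distance from v to span{e_j}.)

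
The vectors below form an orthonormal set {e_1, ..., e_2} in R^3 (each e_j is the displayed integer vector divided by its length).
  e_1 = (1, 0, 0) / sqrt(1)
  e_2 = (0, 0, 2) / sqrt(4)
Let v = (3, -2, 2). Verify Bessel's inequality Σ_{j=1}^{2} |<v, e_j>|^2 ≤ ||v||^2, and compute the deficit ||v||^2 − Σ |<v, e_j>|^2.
Σ |<v, e_j>|^2 = 13; ||v||^2 = 17; deficit = 4

Write each e_j = u_j / sqrt(<u_j, u_j>) where u_j is the displayed integer vector. Then <v, e_j> = <v, u_j> / sqrt(<u_j, u_j>), so |<v, e_j>|^2 = <v, u_j>^2 / <u_j, u_j>.
Coefficients: <v, e_1> = 3/sqrt(1), <v, e_2> = 4/sqrt(4).
Square and sum: Σ |<v, e_j>|^2 = 13.
Compute ||v||^2 = v·v = 17.
Deficit = 17 − 13 = 4 ≥ 0, confirming Bessel's inequality. (The deficit equals ||v − Σ <v,e_j> e_j||^2, the squared distance from v to span{e_j}.)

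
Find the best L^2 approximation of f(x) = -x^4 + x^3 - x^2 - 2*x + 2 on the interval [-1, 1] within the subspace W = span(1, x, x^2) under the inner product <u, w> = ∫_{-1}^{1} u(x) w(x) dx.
g(x) = -13*x^2/7 - 7*x/5 + 73/35

The best approximation g ∈ W is the orthogonal projection of f onto W. Writing g = a_0 + a_1 x + a_2 x^2, the coefficients solve the normal equations G · a = b where
  G_{ij} = <φ_i, φ_j> and b_i = <f, φ_i>, with φ_0 = 1, φ_1 = x, φ_2 = x^2.
G =
  [2, 0, 2/3]
  [0, 2/3, 0]
  [2/3, 0, 2/5],
b = (44/15, -14/15, 68/105).
Solving gives a_0 = 73/35, a_1 = -7/5, a_2 = -13/7, so
  g(x) = -13*x^2/7 - 7*x/5 + 73/35.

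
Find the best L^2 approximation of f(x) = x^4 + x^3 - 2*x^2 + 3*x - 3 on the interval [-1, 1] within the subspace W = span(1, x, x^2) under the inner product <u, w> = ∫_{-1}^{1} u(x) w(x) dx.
g(x) = -8*x^2/7 + 18*x/5 - 108/35

The best approximation g ∈ W is the orthogonal projection of f onto W. Writing g = a_0 + a_1 x + a_2 x^2, the coefficients solve the normal equations G · a = b where
  G_{ij} = <φ_i, φ_j> and b_i = <f, φ_i>, with φ_0 = 1, φ_1 = x, φ_2 = x^2.
G =
  [2, 0, 2/3]
  [0, 2/3, 0]
  [2/3, 0, 2/5],
b = (-104/15, 12/5, -88/35).
Solving gives a_0 = -108/35, a_1 = 18/5, a_2 = -8/7, so
  g(x) = -8*x^2/7 + 18*x/5 - 108/35.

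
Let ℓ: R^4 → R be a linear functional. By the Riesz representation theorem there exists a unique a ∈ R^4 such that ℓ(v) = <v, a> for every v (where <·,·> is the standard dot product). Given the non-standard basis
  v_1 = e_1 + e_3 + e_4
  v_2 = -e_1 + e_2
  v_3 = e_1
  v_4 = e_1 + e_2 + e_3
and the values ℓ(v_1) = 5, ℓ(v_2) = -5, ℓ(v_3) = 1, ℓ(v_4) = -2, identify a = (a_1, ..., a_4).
a = (1, -4, 1, 3)

Write a = (a_1, ..., a_4) in the standard basis. For each basis vector v_i, ℓ(v_i) = <v_i, a> is a linear equation in the a_j's. Collect the n equations into a matrix system V a = ℓ, where row i of V is v_i (expressed in the standard basis). Since V is invertible (lower-triangular with 1s on the diagonal, up to permutation), solve by back-substitution:
  V =
[[1, 0, 1, 1],
 [-1, 1, 0, 0],
 [1, 0, 0, 0],
 [1, 1, 1, 0]]
  V a = (5, -5, 1, -2)
Solving gives a = (1, -4, 1, 3).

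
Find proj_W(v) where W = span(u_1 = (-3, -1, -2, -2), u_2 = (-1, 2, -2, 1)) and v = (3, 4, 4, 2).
proj_W(v) = (4, 19/9, 20/9, 29/9)

Set up U = [u_1 | ... | u_2] ∈ R^(4×2). The projector onto W = col(U) is P = U (U^T U)^(-1) U^T.
Compute U^T U =
  [18, 3]
  [3, 10],
and U^T v = (-25, -1).
Solve U^T U · c = U^T v for the coefficients: c = (-13/9, 1/3). The projection is proj_W(v) = U c.
Check: (v - proj_W(v)) · u_1 = 0  (should be 0).
Check: (v - proj_W(v)) · u_2 = 0  (should be 0).
Result: proj_W(v) = (4, 19/9, 20/9, 29/9).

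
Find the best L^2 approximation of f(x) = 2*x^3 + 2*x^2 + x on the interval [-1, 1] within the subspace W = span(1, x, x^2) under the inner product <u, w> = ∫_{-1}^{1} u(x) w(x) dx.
g(x) = 2*x^2 + 11*x/5

The best approximation g ∈ W is the orthogonal projection of f onto W. Writing g = a_0 + a_1 x + a_2 x^2, the coefficients solve the normal equations G · a = b where
  G_{ij} = <φ_i, φ_j> and b_i = <f, φ_i>, with φ_0 = 1, φ_1 = x, φ_2 = x^2.
G =
  [2, 0, 2/3]
  [0, 2/3, 0]
  [2/3, 0, 2/5],
b = (4/3, 22/15, 4/5).
Solving gives a_0 = 0, a_1 = 11/5, a_2 = 2, so
  g(x) = 2*x^2 + 11*x/5.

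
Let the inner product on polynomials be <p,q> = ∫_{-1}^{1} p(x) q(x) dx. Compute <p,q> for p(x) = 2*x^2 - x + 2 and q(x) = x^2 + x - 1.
<p,q> = -58/15

Expand the product: p(x)·q(x) = 2*x^4 + x^3 - x^2 + 3*x - 2.
∫_{-1}^{1} of each monomial x^k gives [2/(k+1) if k even, 0 if k odd]. Integrating term-by-term (or equivalently evaluating the antiderivative F(x) = 2*x^5/5 + x^4/4 - x^3/3 + 3*x^2/2 - 2*x at the endpoints):
  F(1) − F(−1) = -11/60 − (221/60) = -58/15.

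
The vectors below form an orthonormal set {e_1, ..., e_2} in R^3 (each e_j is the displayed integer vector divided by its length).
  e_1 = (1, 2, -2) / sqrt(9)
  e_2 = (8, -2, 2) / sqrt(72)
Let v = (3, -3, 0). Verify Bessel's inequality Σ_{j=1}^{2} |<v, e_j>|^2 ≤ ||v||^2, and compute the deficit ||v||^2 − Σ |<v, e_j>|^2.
Σ |<v, e_j>|^2 = 27/2; ||v||^2 = 18; deficit = 9/2

Write each e_j = u_j / sqrt(<u_j, u_j>) where u_j is the displayed integer vector. Then <v, e_j> = <v, u_j> / sqrt(<u_j, u_j>), so |<v, e_j>|^2 = <v, u_j>^2 / <u_j, u_j>.
Coefficients: <v, e_1> = -3/sqrt(9), <v, e_2> = 30/sqrt(72).
Square and sum: Σ |<v, e_j>|^2 = 27/2.
Compute ||v||^2 = v·v = 18.
Deficit = 18 − 27/2 = 9/2 ≥ 0, confirming Bessel's inequality. (The deficit equals ||v − Σ <v,e_j> e_j||^2, the squared distance from v to span{e_j}.)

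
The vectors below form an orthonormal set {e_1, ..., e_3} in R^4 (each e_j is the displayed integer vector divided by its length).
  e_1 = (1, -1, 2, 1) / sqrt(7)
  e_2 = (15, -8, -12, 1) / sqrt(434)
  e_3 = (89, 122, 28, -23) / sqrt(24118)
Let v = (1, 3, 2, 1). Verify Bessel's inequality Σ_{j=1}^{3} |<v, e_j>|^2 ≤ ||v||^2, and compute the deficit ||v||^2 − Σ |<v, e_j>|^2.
Σ |<v, e_j>|^2 = 5259/389; ||v||^2 = 15; deficit = 576/389

Write each e_j = u_j / sqrt(<u_j, u_j>) where u_j is the displayed integer vector. Then <v, e_j> = <v, u_j> / sqrt(<u_j, u_j>), so |<v, e_j>|^2 = <v, u_j>^2 / <u_j, u_j>.
Coefficients: <v, e_1> = 3/sqrt(7), <v, e_2> = -32/sqrt(434), <v, e_3> = 488/sqrt(24118).
Square and sum: Σ |<v, e_j>|^2 = 5259/389.
Compute ||v||^2 = v·v = 15.
Deficit = 15 − 5259/389 = 576/389 ≥ 0, confirming Bessel's inequality. (The deficit equals ||v − Σ <v,e_j> e_j||^2, the squared distance from v to span{e_j}.)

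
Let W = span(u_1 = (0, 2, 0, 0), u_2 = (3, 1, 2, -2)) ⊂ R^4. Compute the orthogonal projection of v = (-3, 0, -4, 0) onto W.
proj_W(v) = (-3, 0, -2, 2)

Set up U = [u_1 | ... | u_2] ∈ R^(4×2). The projector onto W = col(U) is P = U (U^T U)^(-1) U^T.
Compute U^T U =
  [4, 2]
  [2, 18],
and U^T v = (0, -17).
Solve U^T U · c = U^T v for the coefficients: c = (1/2, -1). The projection is proj_W(v) = U c.
Check: (v - proj_W(v)) · u_1 = 0  (should be 0).
Check: (v - proj_W(v)) · u_2 = 0  (should be 0).
Result: proj_W(v) = (-3, 0, -2, 2).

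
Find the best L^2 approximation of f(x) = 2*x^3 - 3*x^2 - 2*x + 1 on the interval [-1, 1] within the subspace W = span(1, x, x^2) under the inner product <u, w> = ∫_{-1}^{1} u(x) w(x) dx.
g(x) = -3*x^2 - 4*x/5 + 1

The best approximation g ∈ W is the orthogonal projection of f onto W. Writing g = a_0 + a_1 x + a_2 x^2, the coefficients solve the normal equations G · a = b where
  G_{ij} = <φ_i, φ_j> and b_i = <f, φ_i>, with φ_0 = 1, φ_1 = x, φ_2 = x^2.
G =
  [2, 0, 2/3]
  [0, 2/3, 0]
  [2/3, 0, 2/5],
b = (0, -8/15, -8/15).
Solving gives a_0 = 1, a_1 = -4/5, a_2 = -3, so
  g(x) = -3*x^2 - 4*x/5 + 1.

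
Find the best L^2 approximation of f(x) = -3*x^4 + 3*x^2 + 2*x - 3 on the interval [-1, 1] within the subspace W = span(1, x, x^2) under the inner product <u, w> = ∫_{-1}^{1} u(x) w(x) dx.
g(x) = 3*x^2/7 + 2*x - 96/35

The best approximation g ∈ W is the orthogonal projection of f onto W. Writing g = a_0 + a_1 x + a_2 x^2, the coefficients solve the normal equations G · a = b where
  G_{ij} = <φ_i, φ_j> and b_i = <f, φ_i>, with φ_0 = 1, φ_1 = x, φ_2 = x^2.
G =
  [2, 0, 2/3]
  [0, 2/3, 0]
  [2/3, 0, 2/5],
b = (-26/5, 4/3, -58/35).
Solving gives a_0 = -96/35, a_1 = 2, a_2 = 3/7, so
  g(x) = 3*x^2/7 + 2*x - 96/35.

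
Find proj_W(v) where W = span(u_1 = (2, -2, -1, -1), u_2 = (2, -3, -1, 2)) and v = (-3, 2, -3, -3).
proj_W(v) = (-34/33, 24/11, 17/33, -97/33)

Set up U = [u_1 | ... | u_2] ∈ R^(4×2). The projector onto W = col(U) is P = U (U^T U)^(-1) U^T.
Compute U^T U =
  [10, 9]
  [9, 18],
and U^T v = (-4, -15).
Solve U^T U · c = U^T v for the coefficients: c = (7/11, -38/33). The projection is proj_W(v) = U c.
Check: (v - proj_W(v)) · u_1 = 0  (should be 0).
Check: (v - proj_W(v)) · u_2 = 0  (should be 0).
Result: proj_W(v) = (-34/33, 24/11, 17/33, -97/33).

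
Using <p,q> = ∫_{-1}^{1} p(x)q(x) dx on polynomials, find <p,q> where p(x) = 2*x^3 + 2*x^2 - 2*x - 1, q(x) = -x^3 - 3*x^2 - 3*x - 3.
<p,q> = 24/7

Expand the product: p(x)·q(x) = -2*x^6 - 8*x^5 - 10*x^4 - 5*x^3 + 3*x^2 + 9*x + 3.
∫_{-1}^{1} of each monomial x^k gives [2/(k+1) if k even, 0 if k odd]. Integrating term-by-term (or equivalently evaluating the antiderivative F(x) = -2*x^7/7 - 4*x^6/3 - 2*x^5 - 5*x^4/4 + x^3 + 9*x^2/2 + 3*x at the endpoints):
  F(1) − F(−1) = 305/84 − (17/84) = 24/7.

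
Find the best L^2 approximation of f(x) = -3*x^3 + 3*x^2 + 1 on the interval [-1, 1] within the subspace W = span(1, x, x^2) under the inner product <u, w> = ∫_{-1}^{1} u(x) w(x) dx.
g(x) = 3*x^2 - 9*x/5 + 1

The best approximation g ∈ W is the orthogonal projection of f onto W. Writing g = a_0 + a_1 x + a_2 x^2, the coefficients solve the normal equations G · a = b where
  G_{ij} = <φ_i, φ_j> and b_i = <f, φ_i>, with φ_0 = 1, φ_1 = x, φ_2 = x^2.
G =
  [2, 0, 2/3]
  [0, 2/3, 0]
  [2/3, 0, 2/5],
b = (4, -6/5, 28/15).
Solving gives a_0 = 1, a_1 = -9/5, a_2 = 3, so
  g(x) = 3*x^2 - 9*x/5 + 1.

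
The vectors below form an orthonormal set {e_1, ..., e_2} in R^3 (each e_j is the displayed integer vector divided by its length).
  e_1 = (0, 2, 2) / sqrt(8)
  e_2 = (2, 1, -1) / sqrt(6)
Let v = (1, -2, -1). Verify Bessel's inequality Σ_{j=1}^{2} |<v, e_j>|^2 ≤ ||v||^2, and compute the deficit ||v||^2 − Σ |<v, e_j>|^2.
Σ |<v, e_j>|^2 = 14/3; ||v||^2 = 6; deficit = 4/3

Write each e_j = u_j / sqrt(<u_j, u_j>) where u_j is the displayed integer vector. Then <v, e_j> = <v, u_j> / sqrt(<u_j, u_j>), so |<v, e_j>|^2 = <v, u_j>^2 / <u_j, u_j>.
Coefficients: <v, e_1> = -6/sqrt(8), <v, e_2> = 1/sqrt(6).
Square and sum: Σ |<v, e_j>|^2 = 14/3.
Compute ||v||^2 = v·v = 6.
Deficit = 6 − 14/3 = 4/3 ≥ 0, confirming Bessel's inequality. (The deficit equals ||v − Σ <v,e_j> e_j||^2, the squared distance from v to span{e_j}.)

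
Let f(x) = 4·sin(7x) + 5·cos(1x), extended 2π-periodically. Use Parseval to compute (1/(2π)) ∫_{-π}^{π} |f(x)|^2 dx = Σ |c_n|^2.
Σ |c_n|^2 = 41/2

Expand |f|^2 and use orthogonality of {sin(nx), cos(mx)} on [-π, π]:
  ∫_{-π}^{π} sin(nx)^2 dx = π, ∫ cos(mx)^2 dx = π, and cross terms integrate to 0.
So ∫_{-π}^{π} f(x)^2 dx = 4^2 · π + 5^2 · π = (16 + 25)π.
Divide by 2π: (16 + 25)/2 = 41/2.
By Parseval, this equals Σ |c_n|^2.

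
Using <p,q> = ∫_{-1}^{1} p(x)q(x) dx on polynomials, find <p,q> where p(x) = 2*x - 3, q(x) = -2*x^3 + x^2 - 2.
<p,q> = 42/5

Expand the product: p(x)·q(x) = -4*x^4 + 8*x^3 - 3*x^2 - 4*x + 6.
∫_{-1}^{1} of each monomial x^k gives [2/(k+1) if k even, 0 if k odd]. Integrating term-by-term (or equivalently evaluating the antiderivative F(x) = -4*x^5/5 + 2*x^4 - x^3 - 2*x^2 + 6*x at the endpoints):
  F(1) − F(−1) = 21/5 − (-21/5) = 42/5.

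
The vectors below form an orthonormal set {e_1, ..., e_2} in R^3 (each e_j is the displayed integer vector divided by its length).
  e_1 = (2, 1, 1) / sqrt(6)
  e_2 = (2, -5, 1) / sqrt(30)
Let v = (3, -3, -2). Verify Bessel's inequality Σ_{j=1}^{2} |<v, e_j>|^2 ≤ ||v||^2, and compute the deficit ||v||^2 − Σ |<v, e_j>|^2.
Σ |<v, e_j>|^2 = 61/5; ||v||^2 = 22; deficit = 49/5

Write each e_j = u_j / sqrt(<u_j, u_j>) where u_j is the displayed integer vector. Then <v, e_j> = <v, u_j> / sqrt(<u_j, u_j>), so |<v, e_j>|^2 = <v, u_j>^2 / <u_j, u_j>.
Coefficients: <v, e_1> = 1/sqrt(6), <v, e_2> = 19/sqrt(30).
Square and sum: Σ |<v, e_j>|^2 = 61/5.
Compute ||v||^2 = v·v = 22.
Deficit = 22 − 61/5 = 49/5 ≥ 0, confirming Bessel's inequality. (The deficit equals ||v − Σ <v,e_j> e_j||^2, the squared distance from v to span{e_j}.)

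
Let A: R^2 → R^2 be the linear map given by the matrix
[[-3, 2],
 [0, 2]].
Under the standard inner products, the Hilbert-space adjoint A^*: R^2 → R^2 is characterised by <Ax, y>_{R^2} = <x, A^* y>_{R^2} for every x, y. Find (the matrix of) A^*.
A^* = A^T =
[[-3, 0],
 [2, 2]]

For real matrices with standard dot products, the defining identity <Ax, y> = <x, A^* y> gives (Ax)^T y = x^T (A^*) y, i.e. x^T A^T y = x^T (A^*) y. Since this holds for all x, y, we must have A^* = A^T. Therefore
A^* =
[[-3, 0],
 [2, 2]].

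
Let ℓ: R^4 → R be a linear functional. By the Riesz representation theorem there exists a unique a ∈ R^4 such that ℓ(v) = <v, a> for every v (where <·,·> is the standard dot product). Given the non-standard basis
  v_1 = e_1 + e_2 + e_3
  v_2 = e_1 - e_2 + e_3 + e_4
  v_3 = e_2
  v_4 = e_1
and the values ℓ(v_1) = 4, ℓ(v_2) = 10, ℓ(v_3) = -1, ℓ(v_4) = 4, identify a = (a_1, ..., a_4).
a = (4, -1, 1, 4)

Write a = (a_1, ..., a_4) in the standard basis. For each basis vector v_i, ℓ(v_i) = <v_i, a> is a linear equation in the a_j's. Collect the n equations into a matrix system V a = ℓ, where row i of V is v_i (expressed in the standard basis). Since V is invertible (lower-triangular with 1s on the diagonal, up to permutation), solve by back-substitution:
  V =
[[1, 1, 1, 0],
 [1, -1, 1, 1],
 [0, 1, 0, 0],
 [1, 0, 0, 0]]
  V a = (4, 10, -1, 4)
Solving gives a = (4, -1, 1, 4).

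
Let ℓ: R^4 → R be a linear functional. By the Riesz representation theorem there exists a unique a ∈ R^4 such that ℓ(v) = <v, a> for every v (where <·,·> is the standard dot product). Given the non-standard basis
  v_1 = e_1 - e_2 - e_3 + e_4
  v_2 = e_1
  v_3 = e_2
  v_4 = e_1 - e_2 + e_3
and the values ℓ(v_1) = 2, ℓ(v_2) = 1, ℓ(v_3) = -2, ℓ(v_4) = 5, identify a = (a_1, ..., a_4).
a = (1, -2, 2, 1)

Write a = (a_1, ..., a_4) in the standard basis. For each basis vector v_i, ℓ(v_i) = <v_i, a> is a linear equation in the a_j's. Collect the n equations into a matrix system V a = ℓ, where row i of V is v_i (expressed in the standard basis). Since V is invertible (lower-triangular with 1s on the diagonal, up to permutation), solve by back-substitution:
  V =
[[1, -1, -1, 1],
 [1, 0, 0, 0],
 [0, 1, 0, 0],
 [1, -1, 1, 0]]
  V a = (2, 1, -2, 5)
Solving gives a = (1, -2, 2, 1).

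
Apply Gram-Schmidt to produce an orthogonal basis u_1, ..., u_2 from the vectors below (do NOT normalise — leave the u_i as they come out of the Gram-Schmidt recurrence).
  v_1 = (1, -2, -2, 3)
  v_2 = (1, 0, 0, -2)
Orthogonal basis:
  u_1 = (1, -2, -2, 3)
  u_2 = (23/18, -5/9, -5/9, -7/6)

Apply the Gram-Schmidt recurrence
  u_1 = v_1
  u_i = v_i − Σ_{j<i} ((v_i · u_j) / (u_j · u_j)) · u_j.

Step by step this gives:
  u_1 = (1, -2, -2, 3)
  u_2 = (23/18, -5/9, -5/9, -7/6)

Orthogonality check:
  u_2 · u_1 = 0 (should be 0)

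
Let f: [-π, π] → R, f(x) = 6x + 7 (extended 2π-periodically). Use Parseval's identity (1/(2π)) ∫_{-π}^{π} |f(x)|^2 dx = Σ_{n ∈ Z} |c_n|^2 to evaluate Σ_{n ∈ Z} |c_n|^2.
Σ |c_n|^2 = 12π^2 + 49

Expand and integrate term by term over [-π, π]:
  ∫ (6x)^2 dx = 36·(2π^3/3); ∫ 2·6·(7)·x dx = 0 (odd integrand); ∫ 7^2 dx = 49·2π.
So (1/(2π)) ∫_{-π}^{π} (6x + 7)^2 dx = 36π^2/3 + 49 = 12π^2 + 49.
Parseval ⇒ Σ |c_n|^2 = 12π^2 + 49.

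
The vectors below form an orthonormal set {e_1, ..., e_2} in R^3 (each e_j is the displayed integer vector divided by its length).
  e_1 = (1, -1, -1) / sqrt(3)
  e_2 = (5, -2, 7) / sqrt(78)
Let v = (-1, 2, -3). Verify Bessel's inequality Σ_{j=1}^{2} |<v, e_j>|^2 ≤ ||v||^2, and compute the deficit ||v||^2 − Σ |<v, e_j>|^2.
Σ |<v, e_j>|^2 = 150/13; ||v||^2 = 14; deficit = 32/13

Write each e_j = u_j / sqrt(<u_j, u_j>) where u_j is the displayed integer vector. Then <v, e_j> = <v, u_j> / sqrt(<u_j, u_j>), so |<v, e_j>|^2 = <v, u_j>^2 / <u_j, u_j>.
Coefficients: <v, e_1> = 0/sqrt(3), <v, e_2> = -30/sqrt(78).
Square and sum: Σ |<v, e_j>|^2 = 150/13.
Compute ||v||^2 = v·v = 14.
Deficit = 14 − 150/13 = 32/13 ≥ 0, confirming Bessel's inequality. (The deficit equals ||v − Σ <v,e_j> e_j||^2, the squared distance from v to span{e_j}.)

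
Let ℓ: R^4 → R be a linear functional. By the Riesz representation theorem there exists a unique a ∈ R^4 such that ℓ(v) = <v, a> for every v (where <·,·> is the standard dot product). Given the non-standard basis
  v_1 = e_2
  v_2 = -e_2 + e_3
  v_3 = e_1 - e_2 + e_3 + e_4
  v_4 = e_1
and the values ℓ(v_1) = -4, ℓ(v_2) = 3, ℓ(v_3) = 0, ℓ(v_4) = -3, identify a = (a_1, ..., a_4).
a = (-3, -4, -1, 0)

Write a = (a_1, ..., a_4) in the standard basis. For each basis vector v_i, ℓ(v_i) = <v_i, a> is a linear equation in the a_j's. Collect the n equations into a matrix system V a = ℓ, where row i of V is v_i (expressed in the standard basis). Since V is invertible (lower-triangular with 1s on the diagonal, up to permutation), solve by back-substitution:
  V =
[[0, 1, 0, 0],
 [0, -1, 1, 0],
 [1, -1, 1, 1],
 [1, 0, 0, 0]]
  V a = (-4, 3, 0, -3)
Solving gives a = (-3, -4, -1, 0).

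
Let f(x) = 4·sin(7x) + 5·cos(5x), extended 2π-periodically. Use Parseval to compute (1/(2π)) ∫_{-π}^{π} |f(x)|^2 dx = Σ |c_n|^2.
Σ |c_n|^2 = 41/2

Expand |f|^2 and use orthogonality of {sin(nx), cos(mx)} on [-π, π]:
  ∫_{-π}^{π} sin(nx)^2 dx = π, ∫ cos(mx)^2 dx = π, and cross terms integrate to 0.
So ∫_{-π}^{π} f(x)^2 dx = 4^2 · π + 5^2 · π = (16 + 25)π.
Divide by 2π: (16 + 25)/2 = 41/2.
By Parseval, this equals Σ |c_n|^2.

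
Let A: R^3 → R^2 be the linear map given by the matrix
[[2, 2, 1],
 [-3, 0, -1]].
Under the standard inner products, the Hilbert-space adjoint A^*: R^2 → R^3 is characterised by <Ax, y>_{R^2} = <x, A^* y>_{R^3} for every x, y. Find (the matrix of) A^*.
A^* = A^T =
[[2, -3],
 [2, 0],
 [1, -1]]

For real matrices with standard dot products, the defining identity <Ax, y> = <x, A^* y> gives (Ax)^T y = x^T (A^*) y, i.e. x^T A^T y = x^T (A^*) y. Since this holds for all x, y, we must have A^* = A^T. Therefore
A^* =
[[2, -3],
 [2, 0],
 [1, -1]].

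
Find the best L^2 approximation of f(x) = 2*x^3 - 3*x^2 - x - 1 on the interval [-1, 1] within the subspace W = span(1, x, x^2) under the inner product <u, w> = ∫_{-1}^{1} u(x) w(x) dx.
g(x) = -3*x^2 + x/5 - 1

The best approximation g ∈ W is the orthogonal projection of f onto W. Writing g = a_0 + a_1 x + a_2 x^2, the coefficients solve the normal equations G · a = b where
  G_{ij} = <φ_i, φ_j> and b_i = <f, φ_i>, with φ_0 = 1, φ_1 = x, φ_2 = x^2.
G =
  [2, 0, 2/3]
  [0, 2/3, 0]
  [2/3, 0, 2/5],
b = (-4, 2/15, -28/15).
Solving gives a_0 = -1, a_1 = 1/5, a_2 = -3, so
  g(x) = -3*x^2 + x/5 - 1.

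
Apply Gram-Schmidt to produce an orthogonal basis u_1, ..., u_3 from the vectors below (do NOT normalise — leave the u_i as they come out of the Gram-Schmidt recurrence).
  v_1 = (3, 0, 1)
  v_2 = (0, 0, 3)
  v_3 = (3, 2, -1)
Orthogonal basis:
  u_1 = (3, 0, 1)
  u_2 = (-9/10, 0, 27/10)
  u_3 = (0, 2, 0)

Apply the Gram-Schmidt recurrence
  u_1 = v_1
  u_i = v_i − Σ_{j<i} ((v_i · u_j) / (u_j · u_j)) · u_j.

Step by step this gives:
  u_1 = (3, 0, 1)
  u_2 = (-9/10, 0, 27/10)
  u_3 = (0, 2, 0)

Orthogonality check:
  u_2 · u_1 = 0 (should be 0)
  u_3 · u_1 = 0 (should be 0)
  u_3 · u_2 = 0 (should be 0)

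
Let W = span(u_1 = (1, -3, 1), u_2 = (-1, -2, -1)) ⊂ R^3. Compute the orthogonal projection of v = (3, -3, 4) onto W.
proj_W(v) = (7/2, -3, 7/2)

Set up U = [u_1 | ... | u_2] ∈ R^(3×2). The projector onto W = col(U) is P = U (U^T U)^(-1) U^T.
Compute U^T U =
  [11, 4]
  [4, 6],
and U^T v = (16, -1).
Solve U^T U · c = U^T v for the coefficients: c = (2, -3/2). The projection is proj_W(v) = U c.
Check: (v - proj_W(v)) · u_1 = 0  (should be 0).
Check: (v - proj_W(v)) · u_2 = 0  (should be 0).
Result: proj_W(v) = (7/2, -3, 7/2).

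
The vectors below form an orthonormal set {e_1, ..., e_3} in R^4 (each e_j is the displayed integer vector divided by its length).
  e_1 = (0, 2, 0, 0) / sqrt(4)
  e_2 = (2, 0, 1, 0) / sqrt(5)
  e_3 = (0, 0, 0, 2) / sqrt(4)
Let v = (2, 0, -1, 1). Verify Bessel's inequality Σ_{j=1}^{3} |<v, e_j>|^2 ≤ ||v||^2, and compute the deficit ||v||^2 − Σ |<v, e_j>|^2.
Σ |<v, e_j>|^2 = 14/5; ||v||^2 = 6; deficit = 16/5

Write each e_j = u_j / sqrt(<u_j, u_j>) where u_j is the displayed integer vector. Then <v, e_j> = <v, u_j> / sqrt(<u_j, u_j>), so |<v, e_j>|^2 = <v, u_j>^2 / <u_j, u_j>.
Coefficients: <v, e_1> = 0/sqrt(4), <v, e_2> = 3/sqrt(5), <v, e_3> = 2/sqrt(4).
Square and sum: Σ |<v, e_j>|^2 = 14/5.
Compute ||v||^2 = v·v = 6.
Deficit = 6 − 14/5 = 16/5 ≥ 0, confirming Bessel's inequality. (The deficit equals ||v − Σ <v,e_j> e_j||^2, the squared distance from v to span{e_j}.)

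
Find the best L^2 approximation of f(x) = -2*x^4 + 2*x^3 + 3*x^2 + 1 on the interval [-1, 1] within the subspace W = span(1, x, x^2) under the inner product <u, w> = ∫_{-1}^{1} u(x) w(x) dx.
g(x) = 9*x^2/7 + 6*x/5 + 41/35

The best approximation g ∈ W is the orthogonal projection of f onto W. Writing g = a_0 + a_1 x + a_2 x^2, the coefficients solve the normal equations G · a = b where
  G_{ij} = <φ_i, φ_j> and b_i = <f, φ_i>, with φ_0 = 1, φ_1 = x, φ_2 = x^2.
G =
  [2, 0, 2/3]
  [0, 2/3, 0]
  [2/3, 0, 2/5],
b = (16/5, 4/5, 136/105).
Solving gives a_0 = 41/35, a_1 = 6/5, a_2 = 9/7, so
  g(x) = 9*x^2/7 + 6*x/5 + 41/35.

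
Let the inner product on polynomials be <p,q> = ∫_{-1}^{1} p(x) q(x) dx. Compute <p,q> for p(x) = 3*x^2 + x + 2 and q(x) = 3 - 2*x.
<p,q> = 50/3

Expand the product: p(x)·q(x) = -6*x^3 + 7*x^2 - x + 6.
∫_{-1}^{1} of each monomial x^k gives [2/(k+1) if k even, 0 if k odd]. Integrating term-by-term (or equivalently evaluating the antiderivative F(x) = -3*x^4/2 + 7*x^3/3 - x^2/2 + 6*x at the endpoints):
  F(1) − F(−1) = 19/3 − (-31/3) = 50/3.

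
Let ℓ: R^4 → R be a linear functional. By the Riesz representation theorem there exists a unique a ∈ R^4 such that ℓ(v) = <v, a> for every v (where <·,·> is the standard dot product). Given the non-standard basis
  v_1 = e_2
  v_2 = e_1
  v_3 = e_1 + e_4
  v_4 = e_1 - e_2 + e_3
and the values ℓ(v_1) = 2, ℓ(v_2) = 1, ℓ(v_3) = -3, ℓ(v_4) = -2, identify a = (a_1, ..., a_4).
a = (1, 2, -1, -4)

Write a = (a_1, ..., a_4) in the standard basis. For each basis vector v_i, ℓ(v_i) = <v_i, a> is a linear equation in the a_j's. Collect the n equations into a matrix system V a = ℓ, where row i of V is v_i (expressed in the standard basis). Since V is invertible (lower-triangular with 1s on the diagonal, up to permutation), solve by back-substitution:
  V =
[[0, 1, 0, 0],
 [1, 0, 0, 0],
 [1, 0, 0, 1],
 [1, -1, 1, 0]]
  V a = (2, 1, -3, -2)
Solving gives a = (1, 2, -1, -4).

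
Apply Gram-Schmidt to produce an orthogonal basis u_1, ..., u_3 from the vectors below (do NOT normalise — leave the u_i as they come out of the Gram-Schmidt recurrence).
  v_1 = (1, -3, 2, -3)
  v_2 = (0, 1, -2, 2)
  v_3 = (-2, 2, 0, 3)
Orthogonal basis:
  u_1 = (1, -3, 2, -3)
  u_2 = (13/23, -16/23, -20/23, 7/23)
  u_3 = (-27/38, -17/19, 12/19, 41/38)

Apply the Gram-Schmidt recurrence
  u_1 = v_1
  u_i = v_i − Σ_{j<i} ((v_i · u_j) / (u_j · u_j)) · u_j.

Step by step this gives:
  u_1 = (1, -3, 2, -3)
  u_2 = (13/23, -16/23, -20/23, 7/23)
  u_3 = (-27/38, -17/19, 12/19, 41/38)

Orthogonality check:
  u_2 · u_1 = 0 (should be 0)
  u_3 · u_1 = 0 (should be 0)
  u_3 · u_2 = 0 (should be 0)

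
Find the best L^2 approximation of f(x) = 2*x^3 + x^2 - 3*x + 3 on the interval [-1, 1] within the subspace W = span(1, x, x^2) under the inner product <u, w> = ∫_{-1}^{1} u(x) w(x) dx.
g(x) = x^2 - 9*x/5 + 3

The best approximation g ∈ W is the orthogonal projection of f onto W. Writing g = a_0 + a_1 x + a_2 x^2, the coefficients solve the normal equations G · a = b where
  G_{ij} = <φ_i, φ_j> and b_i = <f, φ_i>, with φ_0 = 1, φ_1 = x, φ_2 = x^2.
G =
  [2, 0, 2/3]
  [0, 2/3, 0]
  [2/3, 0, 2/5],
b = (20/3, -6/5, 12/5).
Solving gives a_0 = 3, a_1 = -9/5, a_2 = 1, so
  g(x) = x^2 - 9*x/5 + 3.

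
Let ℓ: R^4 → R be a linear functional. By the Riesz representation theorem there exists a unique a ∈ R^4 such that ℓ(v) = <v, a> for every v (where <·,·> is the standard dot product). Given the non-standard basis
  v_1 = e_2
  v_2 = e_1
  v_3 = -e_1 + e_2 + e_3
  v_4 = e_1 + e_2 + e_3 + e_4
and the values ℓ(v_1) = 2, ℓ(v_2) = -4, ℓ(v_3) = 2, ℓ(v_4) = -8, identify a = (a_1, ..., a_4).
a = (-4, 2, -4, -2)

Write a = (a_1, ..., a_4) in the standard basis. For each basis vector v_i, ℓ(v_i) = <v_i, a> is a linear equation in the a_j's. Collect the n equations into a matrix system V a = ℓ, where row i of V is v_i (expressed in the standard basis). Since V is invertible (lower-triangular with 1s on the diagonal, up to permutation), solve by back-substitution:
  V =
[[0, 1, 0, 0],
 [1, 0, 0, 0],
 [-1, 1, 1, 0],
 [1, 1, 1, 1]]
  V a = (2, -4, 2, -8)
Solving gives a = (-4, 2, -4, -2).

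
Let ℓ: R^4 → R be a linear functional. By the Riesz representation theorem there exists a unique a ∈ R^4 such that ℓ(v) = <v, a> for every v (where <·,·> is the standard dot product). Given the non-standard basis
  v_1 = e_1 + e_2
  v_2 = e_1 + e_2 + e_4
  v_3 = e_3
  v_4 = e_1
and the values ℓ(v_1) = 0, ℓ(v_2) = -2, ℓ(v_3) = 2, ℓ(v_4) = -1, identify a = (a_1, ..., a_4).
a = (-1, 1, 2, -2)

Write a = (a_1, ..., a_4) in the standard basis. For each basis vector v_i, ℓ(v_i) = <v_i, a> is a linear equation in the a_j's. Collect the n equations into a matrix system V a = ℓ, where row i of V is v_i (expressed in the standard basis). Since V is invertible (lower-triangular with 1s on the diagonal, up to permutation), solve by back-substitution:
  V =
[[1, 1, 0, 0],
 [1, 1, 0, 1],
 [0, 0, 1, 0],
 [1, 0, 0, 0]]
  V a = (0, -2, 2, -1)
Solving gives a = (-1, 1, 2, -2).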